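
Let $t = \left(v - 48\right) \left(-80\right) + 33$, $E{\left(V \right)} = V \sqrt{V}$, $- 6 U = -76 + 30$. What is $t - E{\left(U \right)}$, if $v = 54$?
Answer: $-447 - \frac{23 \sqrt{69}}{9} \approx -468.23$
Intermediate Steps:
$U = \frac{23}{3}$ ($U = - \frac{-76 + 30}{6} = \left(- \frac{1}{6}\right) \left(-46\right) = \frac{23}{3} \approx 7.6667$)
$E{\left(V \right)} = V^{\frac{3}{2}}$
$t = -447$ ($t = \left(54 - 48\right) \left(-80\right) + 33 = 6 \left(-80\right) + 33 = -480 + 33 = -447$)
$t - E{\left(U \right)} = -447 - \left(\frac{23}{3}\right)^{\frac{3}{2}} = -447 - \frac{23 \sqrt{69}}{9}$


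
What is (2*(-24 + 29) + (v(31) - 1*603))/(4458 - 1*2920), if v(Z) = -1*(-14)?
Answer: -579/1538 ≈ -0.37646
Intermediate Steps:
v(Z) = 14
(2*(-24 + 29) + (v(31) - 1*603))/(4458 - 1*2920) = (2*(-24 + 29) + (14 - 1*603))/(4458 - 1*2920) = (2*5 + (14 - 603))/(4458 - 2920) = (10 - 589)/1538 = -579*1/1538 = -579/1538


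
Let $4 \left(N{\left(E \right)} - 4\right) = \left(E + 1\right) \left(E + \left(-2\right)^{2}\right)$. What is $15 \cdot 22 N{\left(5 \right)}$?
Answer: $5775$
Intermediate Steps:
$N{\left(E \right)} = 4 + \frac{\left(1 + E\right) \left(4 + E\right)}{4}$ ($N{\left(E \right)} = 4 + \frac{\left(E + 1\right) \left(E + \left(-2\right)^{2}\right)}{4} = 4 + \frac{\left(1 + E\right) \left(E + 4\right)}{4} = 4 + \frac{\left(1 + E\right) \left(4 + E\right)}{4}$)
$15 \cdot 22 N{\left(5 \right)} = 15 \cdot 22 \left(5 + \frac{5^{2}}{4} + \frac{5}{4} \cdot 5\right) = 330 \left(5 + \frac{1}{4} \cdot 25 + \frac{25}{4}\right) = 330 \left(5 + \frac{25}{4} + \frac{25}{4}\right) = 330 \cdot \frac{35}{2} = 5775$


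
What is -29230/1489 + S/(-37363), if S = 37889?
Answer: -1148537211/55633507 ≈ -20.645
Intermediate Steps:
-29230/1489 + S/(-37363) = -29230/1489 + 37889/(-37363) = -29230*1/1489 + 37889*(-1/37363) = -29230/1489 - 37889/37363 = -1148537211/55633507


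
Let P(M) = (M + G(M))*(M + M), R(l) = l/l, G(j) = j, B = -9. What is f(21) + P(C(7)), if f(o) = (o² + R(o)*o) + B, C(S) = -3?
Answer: 489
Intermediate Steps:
R(l) = 1
P(M) = 4*M² (P(M) = (M + M)*(M + M) = (2*M)*(2*M) = 4*M²)
f(o) = -9 + o + o² (f(o) = (o² + 1*o) - 9 = (o² + o) - 9 = (o + o²) - 9 = -9 + o + o²)
f(21) + P(C(7)) = (-9 + 21 + 21²) + 4*(-3)² = (-9 + 21 + 441) + 4*9 = 453 + 36 = 489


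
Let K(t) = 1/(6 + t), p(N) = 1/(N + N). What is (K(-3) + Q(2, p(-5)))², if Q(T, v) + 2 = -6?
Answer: 529/9 ≈ 58.778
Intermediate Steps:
p(N) = 1/(2*N)
Q(T, v) = -8 (Q(T, v) = -2 - 6 = -8)
(K(-3) + Q(2, p(-5)))² = (1/(6 - 3) - 8)² = (1/3 - 8)² = (⅓ - 8)² = (-23/3)² = 529/9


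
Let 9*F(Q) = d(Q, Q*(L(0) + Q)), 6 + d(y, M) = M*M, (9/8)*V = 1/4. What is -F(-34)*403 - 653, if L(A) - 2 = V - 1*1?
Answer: -40542442879/729 ≈ -5.5614e+7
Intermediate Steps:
V = 2/9 (V = (8/9)/4 = (8/9)*(1/4) = 2/9 ≈ 0.22222)
L(A) = 11/9 (L(A) = 2 + (2/9 - 1*1) = 2 + (2/9 - 1) = 2 - 7/9 = 11/9)
d(y, M) = -6 + M**2 (d(y, M) = -6 + M*M = -6 + M**2)
F(Q) = -2/3 + Q**2*(11/9 + Q)**2/9 (F(Q) = (-6 + (Q*(11/9 + Q))**2)/9 = (-6 + Q**2*(11/9 + Q)**2)/9 = -2/3 + Q**2*(11/9 + Q)**2/9)
-F(-34)*403 - 653 = -(-2/3 + (1/729)*(-34)**2*(11 + 9*(-34))**2)*403 - 653 = -(-2/3 + (1/729)*1156*(11 - 306)**2)*403 - 653 = -(-2/3 + (1/729)*1156*(-295)**2)*403 - 653 = -(-2/3 + (1/729)*1156*87025)*403 - 653 = -(-2/3 + 100600900/729)*403 - 653 = -1*100600414/729*403 - 653 = -100600414/729*403 - 653 = -40541966842/729 - 653 = -40542442879/729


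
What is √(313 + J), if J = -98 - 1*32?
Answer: √183 ≈ 13.528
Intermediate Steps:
J = -130 (J = -98 - 32 = -130)
√(313 + J) = √(313 - 130) = √183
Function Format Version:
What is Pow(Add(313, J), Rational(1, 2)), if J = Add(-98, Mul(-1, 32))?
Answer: Pow(183, Rational(1, 2)) ≈ 13.528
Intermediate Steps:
J = -130 (J = Add(-98, -32) = -130)
Pow(Add(313, J), Rational(1, 2)) = Pow(Add(313, -130), Rational(1, 2)) = Pow(183, Rational(1, 2))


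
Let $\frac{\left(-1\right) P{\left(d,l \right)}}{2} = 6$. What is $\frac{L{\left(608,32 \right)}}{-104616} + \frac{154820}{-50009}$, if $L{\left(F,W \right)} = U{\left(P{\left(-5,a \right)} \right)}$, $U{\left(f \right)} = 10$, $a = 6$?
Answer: $- \frac{8098574605}{2615870772} \approx -3.0959$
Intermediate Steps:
$P{\left(d,l \right)} = -12$ ($P{\left(d,l \right)} = \left(-2\right) 6 = -12$)
$L{\left(F,W \right)} = 10$
$\frac{L{\left(608,32 \right)}}{-104616} + \frac{154820}{-50009} = \frac{10}{-104616} + \frac{154820}{-50009} = 10 \left(- \frac{1}{104616}\right) + 154820 \left(- \frac{1}{50009}\right) = - \frac{5}{52308} - \frac{154820}{50009} = - \frac{8098574605}{2615870772}$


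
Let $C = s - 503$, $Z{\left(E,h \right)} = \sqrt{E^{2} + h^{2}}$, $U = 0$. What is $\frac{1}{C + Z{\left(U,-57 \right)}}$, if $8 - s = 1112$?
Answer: $- \frac{1}{1550} \approx -0.00064516$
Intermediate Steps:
$s = -1104$ ($s = 8 - 1112 = -1104$)
$C = -1607$ ($C = -1104 - 503 = -1607$)
$\frac{1}{C + Z{\left(U,-57 \right)}} = \frac{1}{-1607 + \sqrt{0^{2} + \left(-57\right)^{2}}} = \frac{1}{-1607 + \sqrt{0 + 3249}} = \frac{1}{-1607 + \sqrt{3249}} = \frac{1}{-1607 + 57} = \frac{1}{-1550} = - \frac{1}{1550}$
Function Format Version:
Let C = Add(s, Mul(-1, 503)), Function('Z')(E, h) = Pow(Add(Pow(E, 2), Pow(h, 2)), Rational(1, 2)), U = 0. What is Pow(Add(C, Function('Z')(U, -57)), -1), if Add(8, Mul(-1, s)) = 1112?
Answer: Rational(-1, 1550) ≈ -0.00064516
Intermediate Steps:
s = -1104 (s = Add(8, Mul(-1, 1112)) = Add(8, -1112) = -1104)
C = -1607 (C = Add(-1104, Mul(-1, 503)) = Add(-1104, -503) = -1607)
Pow(Add(C, Function('Z')(U, -57)), -1) = Pow(Add(-1607, Pow(Add(Pow(0, 2), Pow(-57, 2)), Rational(1, 2))), -1) = Pow(Add(-1607, Pow(Add(0, 3249), Rational(1, 2))), -1) = Pow(Add(-1607, Pow(3249, Rational(1, 2))), -1) = Pow(Add(-1607, 57), -1) = Pow(-1550, -1) = Rational(-1, 1550)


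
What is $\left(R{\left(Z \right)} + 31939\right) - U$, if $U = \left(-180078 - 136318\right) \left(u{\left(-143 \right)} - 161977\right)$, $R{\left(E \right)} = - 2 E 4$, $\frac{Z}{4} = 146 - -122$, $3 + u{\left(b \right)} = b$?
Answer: $-51295045345$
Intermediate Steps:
$u{\left(b \right)} = -3 + b$
$Z = 1072$ ($Z = 4 \left(146 - -122\right) = 4 \left(146 + 122\right) = 4 \cdot 268 = 1072$)
$R{\left(E \right)} = - 8 E$
$U = 51295068708$ ($U = \left(-180078 - 136318\right) \left(\left(-3 - 143\right) - 161977\right) = - 316396 \left(-146 - 161977\right) = \left(-316396\right) \left(-162123\right) = 51295068708$)
$\left(R{\left(Z \right)} + 31939\right) - U = \left(\left(-8\right) 1072 + 31939\right) - 51295068708 = \left(-8576 + 31939\right) - 51295068708 = 23363 - 51295068708 = -51295045345$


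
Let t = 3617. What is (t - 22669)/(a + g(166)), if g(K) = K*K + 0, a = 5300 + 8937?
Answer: -19052/41793 ≈ -0.45587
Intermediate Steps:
a = 14237
g(K) = K**2 (g(K) = K**2 + 0 = K**2)
(t - 22669)/(a + g(166)) = (3617 - 22669)/(14237 + 166**2) = -19052/(14237 + 27556) = -19052/41793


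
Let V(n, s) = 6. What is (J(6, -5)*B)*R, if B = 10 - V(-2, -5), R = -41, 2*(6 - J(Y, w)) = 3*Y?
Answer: 492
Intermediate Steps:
J(Y, w) = 6 - 3*Y/2
B = 4 (B = 10 - 1*6 = 10 - 6 = 4)
(J(6, -5)*B)*R = ((6 - 3/2*6)*4)*(-41) = ((6 - 9)*4)*(-41) = -3*4*(-41) = -12*(-41) = 492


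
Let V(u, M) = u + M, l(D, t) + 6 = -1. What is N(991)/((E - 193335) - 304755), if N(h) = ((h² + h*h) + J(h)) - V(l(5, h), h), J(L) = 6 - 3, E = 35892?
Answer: -178471/42018 ≈ -4.2475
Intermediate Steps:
l(D, t) = -7 (l(D, t) = -6 - 1 = -7)
J(L) = 3
V(u, M) = M + u
N(h) = 10 - h + 2*h² (N(h) = ((h² + h*h) + 3) - (h - 7) = ((h² + h²) + 3) - (-7 + h) = (2*h² + 3) + (7 - h) = (3 + 2*h²) + (7 - h) = 10 - h + 2*h²)
N(991)/((E - 193335) - 304755) = (10 - 1*991 + 2*991²)/((35892 - 193335) - 304755) = (10 - 991 + 2*982081)/(-157443 - 304755) = (10 - 991 + 1964162)/(-462198) = 1963181*(-1/462198) = -178471/42018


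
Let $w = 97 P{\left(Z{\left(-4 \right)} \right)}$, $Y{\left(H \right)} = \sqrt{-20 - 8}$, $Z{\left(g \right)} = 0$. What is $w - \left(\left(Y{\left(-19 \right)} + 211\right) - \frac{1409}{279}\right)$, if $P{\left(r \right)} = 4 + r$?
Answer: $\frac{50792}{279} - 2 i \sqrt{7} \approx 182.05 - 5.2915 i$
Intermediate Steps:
$Y{\left(H \right)} = 2 i \sqrt{7}$ ($Y{\left(H \right)} = \sqrt{-28} = 2 i \sqrt{7}$)
$w = 388$ ($w = 97 \left(4 + 0\right) = 97 \cdot 4 = 388$)
$w - \left(\left(Y{\left(-19 \right)} + 211\right) - \frac{1409}{279}\right) = 388 - \left(\left(2 i \sqrt{7} + 211\right) - \frac{1409}{279}\right) = 388 - \left(\left(211 + 2 i \sqrt{7}\right) - \frac{1409}{279}\right) = 388 - \left(\frac{57460}{279} + 2 i \sqrt{7}\right) = \frac{50792}{279} - 2 i \sqrt{7}$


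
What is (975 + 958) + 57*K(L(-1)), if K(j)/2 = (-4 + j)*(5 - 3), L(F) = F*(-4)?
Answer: 1933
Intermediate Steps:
L(F) = -4*F
K(j) = -16 + 4*j (K(j) = 2*((-4 + j)*(5 - 3)) = 2*((-4 + j)*2) = 2*(-8 + 2*j) = -16 + 4*j)
(975 + 958) + 57*K(L(-1)) = (975 + 958) + 57*(-16 + 4*(-4*(-1))) = 1933 + 57*(-16 + 4*4) = 1933 + 57*(-16 + 16) = 1933 + 57*0 = 1933 + 0 = 1933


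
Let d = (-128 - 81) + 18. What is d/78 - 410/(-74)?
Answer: 8923/2886 ≈ 3.0918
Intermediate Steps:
d = -191 (d = -209 + 18 = -191)
d/78 - 410/(-74) = -191/78 - 410/(-74) = -191*1/78 - 410*(-1/74) = -191/78 + 205/37 = 8923/2886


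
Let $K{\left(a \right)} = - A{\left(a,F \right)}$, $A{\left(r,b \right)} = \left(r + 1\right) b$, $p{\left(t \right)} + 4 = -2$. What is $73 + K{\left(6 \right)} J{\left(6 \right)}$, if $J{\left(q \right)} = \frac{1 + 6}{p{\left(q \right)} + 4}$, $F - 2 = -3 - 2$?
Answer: $- \frac{1}{2} \approx -0.5$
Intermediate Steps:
$p{\left(t \right)} = -6$ ($p{\left(t \right)} = -4 - 2 = -6$)
$F = -3$ ($F = 2 - 5 = -3$)
$A{\left(r,b \right)} = b \left(1 + r\right)$ ($A{\left(r,b \right)} = \left(1 + r\right) b = b \left(1 + r\right)$)
$J{\left(q \right)} = - \frac{7}{2}$ ($J{\left(q \right)} = \frac{1 + 6}{-6 + 4} = \frac{7}{-2} = 7 \left(- \frac{1}{2}\right) = - \frac{7}{2}$)
$K{\left(a \right)} = 3 + 3 a$ ($K{\left(a \right)} = - \left(-3\right) \left(1 + a\right) = - (-3 - 3 a) = 3 + 3 a$)
$73 + K{\left(6 \right)} J{\left(6 \right)} = 73 + \left(3 + 3 \cdot 6\right) \left(- \frac{7}{2}\right) = 73 + \left(3 + 18\right) \left(- \frac{7}{2}\right) = 73 + 21 \left(- \frac{7}{2}\right) = 73 - \frac{147}{2} = - \frac{1}{2}$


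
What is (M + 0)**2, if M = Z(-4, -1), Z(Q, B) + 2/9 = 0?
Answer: 4/81 ≈ 0.049383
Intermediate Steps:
Z(Q, B) = -2/9 (Z(Q, B) = -2/9 + 0 = -2/9)
M = -2/9 ≈ -0.22222
(M + 0)**2 = (-2/9 + 0)**2 = (-2/9)**2 = 4/81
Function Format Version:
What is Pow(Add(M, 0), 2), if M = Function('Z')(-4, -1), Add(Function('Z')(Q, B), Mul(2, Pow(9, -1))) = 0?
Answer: Rational(4, 81) ≈ 0.049383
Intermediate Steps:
Function('Z')(Q, B) = Rational(-2, 9) (Function('Z')(Q, B) = Add(Rational(-2, 9), 0) = Rational(-2, 9))
M = Rational(-2, 9) ≈ -0.22222
Pow(Add(M, 0), 2) = Pow(Add(Rational(-2, 9), 0), 2) = Pow(Rational(-2, 9), 2) = Rational(4, 81)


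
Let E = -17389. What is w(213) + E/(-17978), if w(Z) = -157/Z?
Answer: 881311/3829314 ≈ 0.23015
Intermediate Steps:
w(213) + E/(-17978) = -157/213 - 17389/(-17978) = -157*1/213 - 17389*(-1/17978) = -157/213 + 17389/17978 = 881311/3829314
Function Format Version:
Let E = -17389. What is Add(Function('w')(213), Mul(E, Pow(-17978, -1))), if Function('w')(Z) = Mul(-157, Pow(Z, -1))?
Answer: Rational(881311, 3829314) ≈ 0.23015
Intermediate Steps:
Add(Function('w')(213), Mul(E, Pow(-17978, -1))) = Add(Mul(-157, Pow(213, -1)), Mul(-17389, Pow(-17978, -1))) = Add(Mul(-157, Rational(1, 213)), Mul(-17389, Rational(-1, 17978))) = Add(Rational(-157, 213), Rational(17389, 17978)) = Rational(881311, 3829314)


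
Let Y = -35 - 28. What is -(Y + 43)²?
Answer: -400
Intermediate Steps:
Y = -63
-(Y + 43)² = -(-63 + 43)² = -1*(-20)² = -1*400 = -400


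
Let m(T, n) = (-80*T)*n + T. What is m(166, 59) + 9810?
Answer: -773544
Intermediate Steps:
m(T, n) = T - 80*T*n (m(T, n) = -80*T*n + T = T - 80*T*n)
m(166, 59) + 9810 = 166*(1 - 80*59) + 9810 = 166*(1 - 4720) + 9810 = 166*(-4719) + 9810 = -783354 + 9810 = -773544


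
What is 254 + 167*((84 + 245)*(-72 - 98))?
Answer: -9340056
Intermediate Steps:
254 + 167*((84 + 245)*(-72 - 98)) = 254 + 167*(329*(-170)) = 254 + 167*(-55930) = 254 - 9340310 = -9340056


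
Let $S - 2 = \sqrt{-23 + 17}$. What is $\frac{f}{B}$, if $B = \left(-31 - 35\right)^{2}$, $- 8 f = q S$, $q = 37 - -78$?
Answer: $- \frac{115}{17424} - \frac{115 i \sqrt{6}}{34848} \approx -0.0066001 - 0.0080834 i$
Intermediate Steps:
$q = 115$ ($q = 37 + 78 = 115$)
$S = 2 + i \sqrt{6}$ ($S = 2 + \sqrt{-23 + 17} = 2 + \sqrt{-6} = 2 + i \sqrt{6} \approx 2.0 + 2.4495 i$)
$f = - \frac{115}{4} - \frac{115 i \sqrt{6}}{8}$ ($f = - \frac{115 \left(2 + i \sqrt{6}\right)}{8} = - \frac{230 + 115 i \sqrt{6}}{8} = - \frac{115}{4} - \frac{115 i \sqrt{6}}{8} \approx -28.75 - 35.211 i$)
$B = 4356$ ($B = \left(-66\right)^{2} = 4356$)
$\frac{f}{B} = \frac{- \frac{115}{4} - \frac{115 i \sqrt{6}}{8}}{4356} = \left(- \frac{115}{4} - \frac{115 i \sqrt{6}}{8}\right) \frac{1}{4356} = - \frac{115}{17424} - \frac{115 i \sqrt{6}}{34848}$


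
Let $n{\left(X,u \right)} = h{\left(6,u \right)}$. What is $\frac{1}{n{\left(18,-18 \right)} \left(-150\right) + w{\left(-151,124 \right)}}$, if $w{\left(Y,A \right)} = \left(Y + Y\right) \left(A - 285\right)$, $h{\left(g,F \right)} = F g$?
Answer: $\frac{1}{64822} \approx 1.5427 \cdot 10^{-5}$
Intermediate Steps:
$w{\left(Y,A \right)} = 2 Y \left(-285 + A\right)$
$n{\left(X,u \right)} = 6 u$ ($n{\left(X,u \right)} = u 6 = 6 u$)
$\frac{1}{n{\left(18,-18 \right)} \left(-150\right) + w{\left(-151,124 \right)}} = \frac{1}{6 \left(-18\right) \left(-150\right) + 2 \left(-151\right) \left(-285 + 124\right)} = \frac{1}{\left(-108\right) \left(-150\right) + 2 \left(-151\right) \left(-161\right)} = \frac{1}{16200 + 48622} = \frac{1}{64822}$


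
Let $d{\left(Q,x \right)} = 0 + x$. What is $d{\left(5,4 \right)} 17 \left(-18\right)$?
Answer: $-1224$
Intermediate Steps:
$d{\left(Q,x \right)} = x$
$d{\left(5,4 \right)} 17 \left(-18\right) = 4 \cdot 17 \left(-18\right) = 68 \left(-18\right) = -1224$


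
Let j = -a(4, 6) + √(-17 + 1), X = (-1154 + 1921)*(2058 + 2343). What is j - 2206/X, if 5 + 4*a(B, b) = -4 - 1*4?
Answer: 43873547/13502268 + 4*I ≈ 3.2493 + 4.0*I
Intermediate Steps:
X = 3375567 (X = 767*4401 = 3375567)
a(B, b) = -13/4 (a(B, b) = -5/4 + (-4 - 1*4)/4 = -5/4 + (-4 - 4)/4 = -5/4 + (¼)*(-8) = -5/4 - 2 = -13/4)
j = 13/4 + 4*I (j = -1*(-13/4) + √(-17 + 1) = 13/4 + √(-16) = 13/4 + 4*I ≈ 3.25 + 4.0*I)
j - 2206/X = (13/4 + 4*I) - 2206/3375567 = 43873547/13502268 + 4*I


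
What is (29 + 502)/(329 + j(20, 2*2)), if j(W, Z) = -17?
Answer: 177/104 ≈ 1.7019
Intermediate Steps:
(29 + 502)/(329 + j(20, 2*2)) = (29 + 502)/(329 - 17) = 531/312 = 531*(1/312) = 177/104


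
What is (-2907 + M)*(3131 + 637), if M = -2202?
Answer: -19250712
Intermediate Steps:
(-2907 + M)*(3131 + 637) = (-2907 - 2202)*(3131 + 637) = -5109*3768 = -19250712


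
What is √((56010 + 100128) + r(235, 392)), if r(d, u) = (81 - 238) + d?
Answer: 2*√39054 ≈ 395.24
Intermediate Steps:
r(d, u) = -157 + d
√((56010 + 100128) + r(235, 392)) = √((56010 + 100128) + (-157 + 235)) = √(156138 + 78) = √156216 = 2*√39054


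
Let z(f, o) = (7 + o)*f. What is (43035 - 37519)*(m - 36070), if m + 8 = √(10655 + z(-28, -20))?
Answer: -199006248 + 5516*√11019 ≈ -1.9843e+8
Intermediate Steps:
z(f, o) = f*(7 + o)
m = -8 + √11019 (m = -8 + √(10655 - 28*(7 - 20)) = -8 + √(10655 - 28*(-13)) = -8 + √(10655 + 364) = -8 + √11019 ≈ 96.971)
(43035 - 37519)*(m - 36070) = (43035 - 37519)*((-8 + √11019) - 36070) = 5516*(-36078 + √11019) = -199006248 + 5516*√11019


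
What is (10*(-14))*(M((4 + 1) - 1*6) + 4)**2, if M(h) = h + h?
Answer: -560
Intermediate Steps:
M(h) = 2*h
(10*(-14))*(M((4 + 1) - 1*6) + 4)**2 = (10*(-14))*(2*((4 + 1) - 1*6) + 4)**2 = -140*(2*(5 - 6) + 4)**2 = -140*(2*(-1) + 4)**2 = -140*(-2 + 4)**2 = -140*2**2 = -140*4 = -560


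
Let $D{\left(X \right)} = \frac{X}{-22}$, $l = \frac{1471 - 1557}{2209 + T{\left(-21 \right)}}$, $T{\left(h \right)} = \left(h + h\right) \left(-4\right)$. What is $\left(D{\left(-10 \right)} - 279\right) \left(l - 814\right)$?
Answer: $\frac{5928729696}{26147} \approx 2.2675 \cdot 10^{5}$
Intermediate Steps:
$T{\left(h \right)} = - 8 h$ ($T{\left(h \right)} = 2 h \left(-4\right) = - 8 h$)
$l = - \frac{86}{2377}$ ($l = \frac{1471 - 1557}{2209 - -168} = - \frac{86}{2209 + 168} = - \frac{86}{2377} \approx -0.03618$)
$D{\left(X \right)} = - \frac{X}{22}$ ($D{\left(X \right)} = X \left(- \frac{1}{22}\right) = - \frac{X}{22}$)
$\left(D{\left(-10 \right)} - 279\right) \left(l - 814\right) = \left(\left(- \frac{1}{22}\right) \left(-10\right) - 279\right) \left(- \frac{86}{2377} - 814\right) = \left(\frac{5}{11} - 279\right) \left(- \frac{1934964}{2377}\right) = \left(- \frac{3064}{11}\right) \left(- \frac{1934964}{2377}\right) = \frac{5928729696}{26147}$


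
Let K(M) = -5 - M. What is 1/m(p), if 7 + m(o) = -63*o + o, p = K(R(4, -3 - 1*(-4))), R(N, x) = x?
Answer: 1/365 ≈ 0.0027397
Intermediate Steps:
p = -6 (p = -5 - (-3 - 1*(-4)) = -5 - (-3 + 4) = -5 - 1*1 = -5 - 1 = -6)
m(o) = -7 - 62*o (m(o) = -7 + (-63*o + o) = -7 - 62*o)
1/m(p) = 1/(-7 - 62*(-6)) = 1/(-7 + 372) = 1/365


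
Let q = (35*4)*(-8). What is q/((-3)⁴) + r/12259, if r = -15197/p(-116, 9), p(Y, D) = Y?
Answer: -122419871/8860428 ≈ -13.816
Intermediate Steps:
q = -1120 (q = 140*(-8) = -1120)
r = 15197/116 (r = -15197/(-116) = -15197*(-1/116) = 15197/116 ≈ 131.01)
q/((-3)⁴) + r/12259 = -1120/((-3)⁴) + (15197/116)/12259 = -1120/81 + (15197/116)*(1/12259) = -1120*1/81 + 1169/109388 = -1120/81 + 1169/109388 = -122419871/8860428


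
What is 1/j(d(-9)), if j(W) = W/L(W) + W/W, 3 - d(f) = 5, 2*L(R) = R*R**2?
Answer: 2/3 ≈ 0.66667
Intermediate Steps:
L(R) = R**3/2 (L(R) = (R*R**2)/2 = R**3/2)
d(f) = -2 (d(f) = 3 - 1*5 = 3 - 5 = -2)
j(W) = 1 + 2/W**2 (j(W) = W/((W**3/2)) + W/W = W*(2/W**3) + 1 = 2/W**2 + 1 = 1 + 2/W**2)
1/j(d(-9)) = 1/(1 + 2/(-2)**2) = 1/(1 + 2*(1/4)) = 1/(1 + 1/2) = 1/(3/2) = 2/3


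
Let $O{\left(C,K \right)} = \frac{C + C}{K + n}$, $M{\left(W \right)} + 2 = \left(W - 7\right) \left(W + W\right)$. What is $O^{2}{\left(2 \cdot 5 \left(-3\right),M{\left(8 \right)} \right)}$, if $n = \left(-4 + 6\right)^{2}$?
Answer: $\frac{100}{9} \approx 11.111$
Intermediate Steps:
$n = 4$ ($n = 2^{2} = 4$)
$M{\left(W \right)} = -2 + 2 W \left(-7 + W\right)$ ($M{\left(W \right)} = -2 + \left(W - 7\right) \left(W + W\right) = -2 + \left(-7 + W\right) 2 W = -2 + 2 W \left(-7 + W\right)$)
$O{\left(C,K \right)} = \frac{2 C}{4 + K}$ ($O{\left(C,K \right)} = \frac{C + C}{K + 4} = \frac{2 C}{4 + K}$)
$O^{2}{\left(2 \cdot 5 \left(-3\right),M{\left(8 \right)} \right)} = \left(\frac{2 \cdot 2 \cdot 5 \left(-3\right)}{4 - \left(114 - 128\right)}\right)^{2} = \left(\frac{2 \cdot 10 \left(-3\right)}{4 - -14}\right)^{2} = \left(2 \left(-30\right) \frac{1}{4 - -14}\right)^{2} = \left(2 \left(-30\right) \frac{1}{4 + 14}\right)^{2} = \left(2 \left(-30\right) \frac{1}{18}\right)^{2} = \left(- \frac{10}{3}\right)^{2} = \frac{100}{9}$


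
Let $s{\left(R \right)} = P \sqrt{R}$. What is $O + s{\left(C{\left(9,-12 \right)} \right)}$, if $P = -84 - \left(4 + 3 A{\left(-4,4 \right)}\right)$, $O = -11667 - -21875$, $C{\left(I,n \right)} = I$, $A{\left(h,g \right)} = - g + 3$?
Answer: $9953$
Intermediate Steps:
$A{\left(h,g \right)} = 3 - g$
$O = 10208$ ($O = -11667 + 21875 = 10208$)
$P = -85$ ($P = -84 - \left(4 + 3 \left(3 - 4\right)\right) = -84 - 1 = -85$)
$s{\left(R \right)} = - 85 \sqrt{R}$
$O + s{\left(C{\left(9,-12 \right)} \right)} = 10208 - 85 \sqrt{9} = 10208 - 255 = 9953$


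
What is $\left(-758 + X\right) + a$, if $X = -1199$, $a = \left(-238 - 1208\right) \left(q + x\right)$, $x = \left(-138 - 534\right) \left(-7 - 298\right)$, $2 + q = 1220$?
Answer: $-298135345$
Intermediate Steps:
$q = 1218$ ($q = -2 + 1220 = 1218$)
$x = 204960$ ($x = \left(-672\right) \left(-305\right) = 204960$)
$a = -298133388$ ($a = \left(-238 - 1208\right) \left(1218 + 204960\right) = \left(-238 - 1208\right) 206178 = \left(-1446\right) 206178 = -298133388$)
$\left(-758 + X\right) + a = \left(-758 - 1199\right) - 298133388 = -1957 - 298133388 = -298135345$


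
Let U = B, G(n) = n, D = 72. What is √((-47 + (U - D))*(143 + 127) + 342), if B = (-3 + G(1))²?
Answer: 6*I*√853 ≈ 175.24*I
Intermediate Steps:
B = 4 (B = (-3 + 1)² = (-2)² = 4)
U = 4
√((-47 + (U - D))*(143 + 127) + 342) = √((-47 + (4 - 1*72))*(143 + 127) + 342) = √((-47 + (4 - 72))*270 + 342) = √((-47 - 68)*270 + 342) = √(-115*270 + 342) = √(-31050 + 342) = √(-30708) = 6*I*√853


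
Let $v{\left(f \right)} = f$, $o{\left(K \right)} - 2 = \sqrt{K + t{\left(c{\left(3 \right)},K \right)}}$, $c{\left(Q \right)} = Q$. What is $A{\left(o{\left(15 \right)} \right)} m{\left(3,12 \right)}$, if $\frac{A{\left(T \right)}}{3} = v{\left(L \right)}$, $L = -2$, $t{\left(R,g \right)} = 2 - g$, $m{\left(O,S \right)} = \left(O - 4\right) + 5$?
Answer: $-24$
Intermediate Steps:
$m{\left(O,S \right)} = 1 + O$ ($m{\left(O,S \right)} = \left(-4 + O\right) + 5 = 1 + O$)
$o{\left(K \right)} = 2 + \sqrt{2}$ ($o{\left(K \right)} = 2 + \sqrt{K - \left(-2 + K\right)} = 2 + \sqrt{2}$)
$A{\left(T \right)} = -6$ ($A{\left(T \right)} = 3 \left(-2\right) = -6$)
$A{\left(o{\left(15 \right)} \right)} m{\left(3,12 \right)} = - 6 \left(1 + 3\right) = \left(-6\right) 4 = -24$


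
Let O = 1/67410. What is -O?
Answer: -1/67410 ≈ -1.4835e-5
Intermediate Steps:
O = 1/67410 ≈ 1.4835e-5
-O = -1*1/67410 = -1/67410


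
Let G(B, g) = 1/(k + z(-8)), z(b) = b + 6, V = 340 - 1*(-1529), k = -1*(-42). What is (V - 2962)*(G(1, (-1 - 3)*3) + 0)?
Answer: -1093/40 ≈ -27.325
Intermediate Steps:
k = 42
V = 1869 (V = 340 + 1529 = 1869)
z(b) = 6 + b
G(B, g) = 1/40 (G(B, g) = 1/(42 + (6 - 8)) = 1/(42 - 2) = 1/40)
(V - 2962)*(G(1, (-1 - 3)*3) + 0) = (1869 - 2962)*(1/40 + 0) = -1093*1/40 = -1093/40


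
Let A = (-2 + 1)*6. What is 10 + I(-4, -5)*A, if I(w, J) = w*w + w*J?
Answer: -206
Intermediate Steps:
I(w, J) = w**2 + J*w
A = -6 (A = -1*6 = -6)
10 + I(-4, -5)*A = 10 - 4*(-5 - 4)*(-6) = 10 - 4*(-9)*(-6) = 10 + 36*(-6) = 10 - 216 = -206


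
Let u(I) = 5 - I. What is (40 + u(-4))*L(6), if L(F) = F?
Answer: 294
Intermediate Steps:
(40 + u(-4))*L(6) = (40 + (5 - 1*(-4)))*6 = (40 + (5 + 4))*6 = (40 + 9)*6 = 49*6 = 294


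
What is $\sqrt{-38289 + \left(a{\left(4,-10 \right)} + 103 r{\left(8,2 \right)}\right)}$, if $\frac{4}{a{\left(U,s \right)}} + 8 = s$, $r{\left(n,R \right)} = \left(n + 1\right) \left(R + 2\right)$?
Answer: $\frac{i \sqrt{311231}}{3} \approx 185.96 i$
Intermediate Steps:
$r{\left(n,R \right)} = \left(1 + n\right) \left(2 + R\right)$
$a{\left(U,s \right)} = \frac{4}{-8 + s}$
$\sqrt{-38289 + \left(a{\left(4,-10 \right)} + 103 r{\left(8,2 \right)}\right)} = \sqrt{-38289 + \left(\frac{4}{-8 - 10} + 103 \left(2 + 2 + 2 \cdot 8 + 2 \cdot 8\right)\right)} = \sqrt{-38289 + \left(\frac{4}{-18} + 103 \left(2 + 2 + 16 + 16\right)\right)} = \sqrt{-38289 + \left(4 \left(- \frac{1}{18}\right) + 103 \cdot 36\right)} = \sqrt{-38289 + \left(- \frac{2}{9} + 3708\right)} = \sqrt{-38289 + \frac{33370}{9}} = \sqrt{- \frac{311231}{9}} = \frac{i \sqrt{311231}}{3}$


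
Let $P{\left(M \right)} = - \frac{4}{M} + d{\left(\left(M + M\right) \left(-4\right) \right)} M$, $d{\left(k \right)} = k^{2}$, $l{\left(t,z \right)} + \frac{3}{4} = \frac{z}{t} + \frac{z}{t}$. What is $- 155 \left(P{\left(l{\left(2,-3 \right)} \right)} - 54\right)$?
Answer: $\frac{1593989}{3} \approx 5.3133 \cdot 10^{5}$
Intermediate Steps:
$l{\left(t,z \right)} = - \frac{3}{4} + \frac{2 z}{t}$ ($l{\left(t,z \right)} = - \frac{3}{4} + \left(\frac{z}{t} + \frac{z}{t}\right) = - \frac{3}{4} + \frac{2 z}{t}$)
$P{\left(M \right)} = - \frac{4}{M} + 64 M^{3}$ ($P{\left(M \right)} = - \frac{4}{M} + \left(\left(M + M\right) \left(-4\right)\right)^{2} M = - \frac{4}{M} + \left(2 M \left(-4\right)\right)^{2} M = - \frac{4}{M} + \left(- 8 M\right)^{2} M = - \frac{4}{M} + 64 M^{2} M = - \frac{4}{M} + 64 M^{3}$)
$- 155 \left(P{\left(l{\left(2,-3 \right)} \right)} - 54\right) = - 155 \left(\frac{4 \left(-1 + 16 \left(- \frac{3}{4} + 2 \left(-3\right) \frac{1}{2}\right)^{4}\right)}{- \frac{3}{4} + 2 \left(-3\right) \frac{1}{2}} - 54\right) = - 155 \left(\frac{4 \left(-1 + 16 \left(- \frac{3}{4} - 3\right)^{4}\right)}{- \frac{3}{4} - 3} - 54\right) = - 155 \left(\frac{4 \left(-1 + 16 \left(- \frac{15}{4}\right)^{4}\right)}{- \frac{15}{4}} - 54\right) = - 155 \left(4 \left(- \frac{4}{15}\right) \left(-1 + 16 \cdot \frac{50625}{256}\right) - 54\right) = - 155 \left(4 \left(- \frac{4}{15}\right) \left(-1 + \frac{50625}{16}\right) - 54\right) = - 155 \left(4 \left(- \frac{4}{15}\right) \frac{50609}{16} - 54\right) = - 155 \left(- \frac{50609}{15} - 54\right) = \left(-155\right) \left(- \frac{51419}{15}\right) = \frac{1593989}{3}$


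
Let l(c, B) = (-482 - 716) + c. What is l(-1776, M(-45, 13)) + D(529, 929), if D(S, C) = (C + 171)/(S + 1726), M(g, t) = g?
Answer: -121914/41 ≈ -2973.5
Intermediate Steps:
D(S, C) = (171 + C)/(1726 + S)
l(c, B) = -1198 + c
l(-1776, M(-45, 13)) + D(529, 929) = (-1198 - 1776) + (171 + 929)/(1726 + 529) = -2974 + 1100/2255 = -2974 + (1/2255)*1100 = -2974 + 20/41 = -121914/41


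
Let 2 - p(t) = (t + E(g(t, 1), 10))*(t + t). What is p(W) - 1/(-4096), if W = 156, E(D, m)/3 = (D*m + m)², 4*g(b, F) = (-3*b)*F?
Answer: -5159035985919/4096 ≈ -1.2595e+9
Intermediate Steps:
g(b, F) = -3*F*b/4 (g(b, F) = ((-3*b)*F)/4 = (-3*F*b)/4 = -3*F*b/4)
E(D, m) = 3*(m + D*m)² (E(D, m) = 3*(D*m + m)² = 3*(m + D*m)²)
p(t) = 2 - 2*t*(t + 300*(1 - 3*t/4)²) (p(t) = 2 - (t + 3*10²*(1 - ¾*1*t)²)*(t + t) = 2 - (t + 3*100*(1 - 3*t/4)²)*2*t = 2 - (t + 300*(1 - 3*t/4)²)*2*t = 2 - 2*t*(t + 300*(1 - 3*t/4)²))
p(W) - 1/(-4096) = (2 - 600*156 + 898*156² - 675/2*156³) - 1/(-4096) = (2 - 93600 + 898*24336 - 675/2*3796416) - 1*(-1/4096) = (2 - 93600 + 21853728 - 1281290400) + 1/4096 = -1259530270 + 1/4096 = -5159035985919/4096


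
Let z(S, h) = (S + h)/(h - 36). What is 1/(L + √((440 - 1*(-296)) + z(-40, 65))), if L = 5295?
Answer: 51185/271017452 - √619701/813052356 ≈ 0.00018789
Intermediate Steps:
z(S, h) = (S + h)/(-36 + h)
1/(L + √((440 - 1*(-296)) + z(-40, 65))) = 1/(5295 + √((440 - 1*(-296)) + (-40 + 65)/(-36 + 65))) = 1/(5295 + √((440 + 296) + 25/29)) = 1/(5295 + √(736 + (1/29)*25)) = 1/(5295 + √(736 + 25/29)) = 1/(5295 + √(21369/29)) = 1/(5295 + √619701/29)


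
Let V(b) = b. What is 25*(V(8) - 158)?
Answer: -3750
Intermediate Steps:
25*(V(8) - 158) = 25*(8 - 158) = 25*(-150) = -3750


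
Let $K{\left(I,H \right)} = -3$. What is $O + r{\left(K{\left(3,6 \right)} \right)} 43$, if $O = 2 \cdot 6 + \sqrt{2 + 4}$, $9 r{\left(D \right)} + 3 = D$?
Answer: $- \frac{50}{3} + \sqrt{6} \approx -14.217$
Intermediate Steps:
$r{\left(D \right)} = - \frac{1}{3} + \frac{D}{9}$
$O = 12 + \sqrt{6} \approx 14.449$
$O + r{\left(K{\left(3,6 \right)} \right)} 43 = \left(12 + \sqrt{6}\right) + \left(- \frac{1}{3} + \frac{1}{9} \left(-3\right)\right) 43 = \left(12 + \sqrt{6}\right) + \left(- \frac{1}{3} - \frac{1}{3}\right) 43 = \left(12 + \sqrt{6}\right) - \frac{86}{3} = - \frac{50}{3} + \sqrt{6}$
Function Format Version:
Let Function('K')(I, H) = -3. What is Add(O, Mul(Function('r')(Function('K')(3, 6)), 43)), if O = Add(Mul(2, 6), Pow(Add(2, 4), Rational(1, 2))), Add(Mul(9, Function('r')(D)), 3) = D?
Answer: Add(Rational(-50, 3), Pow(6, Rational(1, 2))) ≈ -14.217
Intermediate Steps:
Function('r')(D) = Add(Rational(-1, 3), Mul(Rational(1, 9), D))
O = Add(12, Pow(6, Rational(1, 2))) ≈ 14.449
Add(O, Mul(Function('r')(Function('K')(3, 6)), 43)) = Add(Add(12, Pow(6, Rational(1, 2))), Mul(Add(Rational(-1, 3), Mul(Rational(1, 9), -3)), 43)) = Add(Add(12, Pow(6, Rational(1, 2))), Mul(Add(Rational(-1, 3), Rational(-1, 3)), 43)) = Add(Add(12, Pow(6, Rational(1, 2))), Mul(Rational(-2, 3), 43)) = Add(Add(12, Pow(6, Rational(1, 2))), Rational(-86, 3)) = Add(Rational(-50, 3), Pow(6, Rational(1, 2)))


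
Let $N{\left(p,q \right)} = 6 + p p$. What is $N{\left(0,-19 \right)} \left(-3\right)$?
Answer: $-18$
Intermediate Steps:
$N{\left(p,q \right)} = 6 + p^{2}$
$N{\left(0,-19 \right)} \left(-3\right) = \left(6 + 0^{2}\right) \left(-3\right) = \left(6 + 0\right) \left(-3\right) = 6 \left(-3\right) = -18$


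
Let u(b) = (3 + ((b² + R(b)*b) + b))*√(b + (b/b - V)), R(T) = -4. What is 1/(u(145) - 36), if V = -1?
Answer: 12/20779510369 + 144151*√3/62338531107 ≈ 4.0058e-6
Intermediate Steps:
u(b) = √(2 + b)*(3 + b² - 3*b) (u(b) = (3 + ((b² - 4*b) + b))*√(b + (b/b - 1*(-1))) = (3 + (b² - 3*b))*√(b + (1 + 1)) = (3 + b² - 3*b)*√(b + 2) = (3 + b² - 3*b)*√(2 + b) = √(2 + b)*(3 + b² - 3*b))
1/(u(145) - 36) = 1/(√(2 + 145)*(3 + 145² - 3*145) - 36) = 1/(√147*(3 + 21025 - 435) - 36) = 1/((7*√3)*20593 - 36) = 1/(144151*√3 - 36) = 1/(-36 + 144151*√3)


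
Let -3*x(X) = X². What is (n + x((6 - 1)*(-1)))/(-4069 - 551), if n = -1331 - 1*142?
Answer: 101/315 ≈ 0.32063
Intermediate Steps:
x(X) = -X²/3
n = -1473 (n = -1331 - 142 = -1473)
(n + x((6 - 1)*(-1)))/(-4069 - 551) = (-1473 - (6 - 1)²/3)/(-4069 - 551) = (-1473 - (5*(-1))²/3)/(-4620) = (-1473 - ⅓*(-5)²)*(-1/4620) = (-1473 - ⅓*25)*(-1/4620) = (-1473 - 25/3)*(-1/4620) = -4444/3*(-1/4620) = 101/315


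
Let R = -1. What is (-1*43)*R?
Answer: 43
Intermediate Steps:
(-1*43)*R = -1*43*(-1) = -43*(-1) = 43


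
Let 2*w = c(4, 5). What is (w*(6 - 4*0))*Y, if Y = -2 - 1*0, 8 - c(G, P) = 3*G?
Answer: 24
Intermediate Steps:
c(G, P) = 8 - 3*G
w = -2 (w = (8 - 3*4)/2 = (8 - 12)/2 = (½)*(-4) = -2)
Y = -2 (Y = -2 + 0 = -2)
(w*(6 - 4*0))*Y = -2*(6 - 4*0)*(-2) = -2*(6 + 0)*(-2) = -2*6*(-2) = -12*(-2) = 24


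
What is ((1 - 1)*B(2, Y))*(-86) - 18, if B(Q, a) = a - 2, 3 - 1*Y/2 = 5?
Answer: -18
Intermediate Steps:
Y = -4 (Y = 6 - 2*5 = 6 - 10 = -4)
B(Q, a) = -2 + a
((1 - 1)*B(2, Y))*(-86) - 18 = ((1 - 1)*(-2 - 4))*(-86) - 18 = (0*(-6))*(-86) - 18 = 0*(-86) - 18 = 0 - 18 = -18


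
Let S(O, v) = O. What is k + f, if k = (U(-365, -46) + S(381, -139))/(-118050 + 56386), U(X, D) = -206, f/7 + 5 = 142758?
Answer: 61619046769/61664 ≈ 9.9927e+5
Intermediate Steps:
f = 999271 (f = -35 + 7*142758 = -35 + 999306 = 999271)
k = -175/61664 (k = (-206 + 381)/(-118050 + 56386) = 175/(-61664) = 175*(-1/61664) = -175/61664 ≈ -0.0028380)
k + f = -175/61664 + 999271 = 61619046769/61664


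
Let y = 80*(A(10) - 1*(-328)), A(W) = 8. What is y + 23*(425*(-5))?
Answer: -21995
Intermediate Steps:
y = 26880 (y = 80*(8 - 1*(-328)) = 80*(8 + 328) = 80*336 = 26880)
y + 23*(425*(-5)) = 26880 + 23*(425*(-5)) = 26880 + 23*(-2125) = 26880 - 48875 = -21995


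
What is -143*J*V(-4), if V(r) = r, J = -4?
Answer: -2288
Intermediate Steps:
-143*J*V(-4) = -(-572)*(-4) = -143*16 = -2288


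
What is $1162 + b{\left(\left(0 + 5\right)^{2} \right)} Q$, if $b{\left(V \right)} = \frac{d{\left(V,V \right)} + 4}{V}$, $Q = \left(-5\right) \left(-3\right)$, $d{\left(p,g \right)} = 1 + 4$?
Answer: $\frac{5837}{5} \approx 1167.4$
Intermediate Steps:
$d{\left(p,g \right)} = 5$
$Q = 15$
$b{\left(V \right)} = \frac{9}{V}$ ($b{\left(V \right)} = \frac{5 + 4}{V} = \frac{9}{V}$)
$1162 + b{\left(\left(0 + 5\right)^{2} \right)} Q = 1162 + \frac{9}{\left(0 + 5\right)^{2}} \cdot 15 = 1162 + \frac{9}{5^{2}} \cdot 15 = 1162 + \frac{9}{25} \cdot 15 = 1162 + \frac{27}{5} = \frac{5837}{5}$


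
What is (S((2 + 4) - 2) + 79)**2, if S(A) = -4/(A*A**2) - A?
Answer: 1437601/256 ≈ 5615.6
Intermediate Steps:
S(A) = -A - 4/A**3 (S(A) = -4/(A**3) - A = -4/A**3 - A = -A - 4/A**3)
(S((2 + 4) - 2) + 79)**2 = ((-((2 + 4) - 2) - 4/((2 + 4) - 2)**3) + 79)**2 = ((-(6 - 2) - 4/(6 - 2)**3) + 79)**2 = ((-1*4 - 4/4**3) + 79)**2 = ((-4 - 4*1/64) + 79)**2 = ((-4 - 1/16) + 79)**2 = (-65/16 + 79)**2 = (1199/16)**2 = 1437601/256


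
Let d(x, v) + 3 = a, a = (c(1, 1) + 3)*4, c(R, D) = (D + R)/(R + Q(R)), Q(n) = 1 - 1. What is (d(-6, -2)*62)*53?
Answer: 55862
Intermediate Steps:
Q(n) = 0
c(R, D) = (D + R)/R (c(R, D) = (D + R)/(R + 0) = (D + R)/R)
a = 20 (a = ((1 + 1)/1 + 3)*4 = (1*2 + 3)*4 = (2 + 3)*4 = 5*4 = 20)
d(x, v) = 17 (d(x, v) = -3 + 20 = 17)
(d(-6, -2)*62)*53 = (17*62)*53 = 1054*53 = 55862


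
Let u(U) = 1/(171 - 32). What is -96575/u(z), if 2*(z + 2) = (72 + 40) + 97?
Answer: -13423925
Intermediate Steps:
z = 205/2 (z = -2 + ((72 + 40) + 97)/2 = -2 + (112 + 97)/2 = -2 + (½)*209 = -2 + 209/2 = 205/2 ≈ 102.50)
u(U) = 1/139
-96575/u(z) = -96575/1/139 = -96575*139 = -13423925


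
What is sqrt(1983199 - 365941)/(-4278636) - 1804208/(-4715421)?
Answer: 1804208/4715421 - sqrt(1617258)/4278636 ≈ 0.38232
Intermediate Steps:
sqrt(1983199 - 365941)/(-4278636) - 1804208/(-4715421) = sqrt(1617258)*(-1/4278636) - 1804208*(-1/4715421) = -sqrt(1617258)/4278636 + 1804208/4715421 = 1804208/4715421 - sqrt(1617258)/4278636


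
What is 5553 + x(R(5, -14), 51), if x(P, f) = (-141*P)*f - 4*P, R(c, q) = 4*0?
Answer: 5553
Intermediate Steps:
R(c, q) = 0
x(P, f) = -4*P - 141*P*f (x(P, f) = -141*P*f - 4*P = -4*P - 141*P*f)
5553 + x(R(5, -14), 51) = 5553 - 1*0*(4 + 141*51) = 5553 - 1*0*(4 + 7191) = 5553 - 1*0*7195 = 5553 + 0 = 5553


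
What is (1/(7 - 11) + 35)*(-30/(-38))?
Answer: 2085/76 ≈ 27.434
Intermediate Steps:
(1/(7 - 11) + 35)*(-30/(-38)) = (1/(-4) + 35)*(-30*(-1/38)) = (-1/4 + 35)*(15/19) = (139/4)*(15/19) = 2085/76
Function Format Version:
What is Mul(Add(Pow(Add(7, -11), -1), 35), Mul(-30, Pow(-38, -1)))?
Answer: Rational(2085, 76) ≈ 27.434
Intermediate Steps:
Mul(Add(Pow(Add(7, -11), -1), 35), Mul(-30, Pow(-38, -1))) = Mul(Add(Pow(-4, -1), 35), Mul(-30, Rational(-1, 38))) = Mul(Add(Rational(-1, 4), 35), Rational(15, 19)) = Mul(Rational(139, 4), Rational(15, 19)) = Rational(2085, 76)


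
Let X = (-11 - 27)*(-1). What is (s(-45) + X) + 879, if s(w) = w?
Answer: 872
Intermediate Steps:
X = 38 (X = -38*(-1) = 38)
(s(-45) + X) + 879 = (-45 + 38) + 879 = -7 + 879 = 872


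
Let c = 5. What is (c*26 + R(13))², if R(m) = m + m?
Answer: 24336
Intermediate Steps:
R(m) = 2*m
(c*26 + R(13))² = (5*26 + 2*13)² = (130 + 26)² = 156² = 24336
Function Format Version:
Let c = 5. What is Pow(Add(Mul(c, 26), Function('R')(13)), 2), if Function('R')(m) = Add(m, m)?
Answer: 24336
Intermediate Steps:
Function('R')(m) = Mul(2, m)
Pow(Add(Mul(c, 26), Function('R')(13)), 2) = Pow(Add(Mul(5, 26), Mul(2, 13)), 2) = Pow(Add(130, 26), 2) = Pow(156, 2) = 24336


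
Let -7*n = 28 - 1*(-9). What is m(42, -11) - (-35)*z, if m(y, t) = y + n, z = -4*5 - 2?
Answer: -5133/7 ≈ -733.29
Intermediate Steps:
z = -22 (z = -20 - 2 = -22)
n = -37/7 (n = -(28 - 1*(-9))/7 = -(28 + 9)/7 = -⅐*37 = -37/7 ≈ -5.2857)
m(y, t) = -37/7 + y (m(y, t) = y - 37/7 = -37/7 + y)
m(42, -11) - (-35)*z = (-37/7 + 42) - (-35)*(-22) = 257/7 - 1*770 = 257/7 - 770 = -5133/7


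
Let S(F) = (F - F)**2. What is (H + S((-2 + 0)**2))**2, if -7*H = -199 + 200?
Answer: 1/49 ≈ 0.020408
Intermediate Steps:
S(F) = 0 (S(F) = 0**2 = 0)
H = -1/7 (H = -(-199 + 200)/7 = -1/7*1 = -1/7 ≈ -0.14286)
(H + S((-2 + 0)**2))**2 = (-1/7 + 0)**2 = (-1/7)**2 = 1/49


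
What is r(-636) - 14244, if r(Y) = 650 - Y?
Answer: -12958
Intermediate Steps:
r(-636) - 14244 = (650 - 1*(-636)) - 14244 = (650 + 636) - 14244 = 1286 - 14244 = -12958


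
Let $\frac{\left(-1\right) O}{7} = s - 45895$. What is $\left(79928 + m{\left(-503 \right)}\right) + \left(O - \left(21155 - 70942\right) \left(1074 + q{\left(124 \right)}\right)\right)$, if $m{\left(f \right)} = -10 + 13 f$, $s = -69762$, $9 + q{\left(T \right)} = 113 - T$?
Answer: $53358476$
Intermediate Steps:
$q{\left(T \right)} = 104 - T$ ($q{\left(T \right)} = -9 - \left(-113 + T\right) = 104 - T$)
$O = 809599$ ($O = - 7 \left(-69762 - 45895\right) = \left(-7\right) \left(-115657\right) = 809599$)
$\left(79928 + m{\left(-503 \right)}\right) + \left(O - \left(21155 - 70942\right) \left(1074 + q{\left(124 \right)}\right)\right) = \left(79928 + \left(-10 + 13 \left(-503\right)\right)\right) - \left(-809599 + \left(21155 - 70942\right) \left(1074 + \left(104 - 124\right)\right)\right) = \left(79928 - 6549\right) - \left(-809599 - 49787 \left(1074 + \left(104 - 124\right)\right)\right) = \left(79928 - 6549\right) - \left(-809599 - 49787 \left(1074 - 20\right)\right) = 73379 - \left(-809599 - 52475498\right) = 73379 + \left(809599 - -52475498\right) = 73379 + \left(809599 + 52475498\right) = 73379 + 53285097 = 53358476$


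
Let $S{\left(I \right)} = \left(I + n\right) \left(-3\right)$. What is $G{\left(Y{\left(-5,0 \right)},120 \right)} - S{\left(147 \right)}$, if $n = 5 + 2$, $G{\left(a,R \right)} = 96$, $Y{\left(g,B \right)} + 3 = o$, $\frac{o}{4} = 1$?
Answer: $558$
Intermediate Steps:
$o = 4$ ($o = 4 \cdot 1 = 4$)
$Y{\left(g,B \right)} = 1$ ($Y{\left(g,B \right)} = -3 + 4 = 1$)
$n = 7$
$S{\left(I \right)} = -21 - 3 I$ ($S{\left(I \right)} = \left(I + 7\right) \left(-3\right) = \left(7 + I\right) \left(-3\right) = -21 - 3 I$)
$G{\left(Y{\left(-5,0 \right)},120 \right)} - S{\left(147 \right)} = 96 - \left(-21 - 441\right) = 96 - -462 = 96 + 462 = 558$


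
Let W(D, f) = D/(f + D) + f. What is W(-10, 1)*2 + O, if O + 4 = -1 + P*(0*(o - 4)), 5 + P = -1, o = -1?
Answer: -7/9 ≈ -0.77778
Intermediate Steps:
P = -6 (P = -5 - 1 = -6)
O = -5 (O = -4 + (-1 - 0*(-1 - 4)) = -4 + (-1 - 0*(-5)) = -4 + (-1 - 6*0) = -4 + (-1 + 0) = -4 - 1 = -5)
W(D, f) = f + D/(D + f) (W(D, f) = D/(D + f) + f = f + D/(D + f))
W(-10, 1)*2 + O = ((-10 + 1² - 10*1)/(-10 + 1))*2 - 5 = ((-10 + 1 - 10)/(-9))*2 - 5 = -⅑*(-19)*2 - 5 = (19/9)*2 - 5 = 38/9 - 5 = -7/9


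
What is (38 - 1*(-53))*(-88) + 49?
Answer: -7959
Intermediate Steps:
(38 - 1*(-53))*(-88) + 49 = (38 + 53)*(-88) + 49 = 91*(-88) + 49 = -8008 + 49 = -7959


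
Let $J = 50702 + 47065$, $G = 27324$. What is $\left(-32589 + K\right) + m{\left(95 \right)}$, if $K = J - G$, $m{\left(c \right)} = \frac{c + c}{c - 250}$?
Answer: $\frac{1173436}{31} \approx 37853.0$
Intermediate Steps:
$J = 97767$
$m{\left(c \right)} = \frac{2 c}{-250 + c}$
$K = 70443$ ($K = 97767 - 27324 = 70443$)
$\left(-32589 + K\right) + m{\left(95 \right)} = \left(-32589 + 70443\right) + 2 \cdot 95 \frac{1}{-250 + 95} = 37854 + 2 \cdot 95 \frac{1}{-155} = 37854 + 2 \cdot 95 \left(- \frac{1}{155}\right) = 37854 - \frac{38}{31} = \frac{1173436}{31}$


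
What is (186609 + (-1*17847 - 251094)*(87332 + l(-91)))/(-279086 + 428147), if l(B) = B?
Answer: -7820831724/49687 ≈ -1.5740e+5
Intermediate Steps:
(186609 + (-1*17847 - 251094)*(87332 + l(-91)))/(-279086 + 428147) = (186609 + (-1*17847 - 251094)*(87332 - 91))/(-279086 + 428147) = (186609 + (-17847 - 251094)*87241)/149061 = (186609 - 268941*87241)*(1/149061) = (186609 - 23462681781)*(1/149061) = -23462495172*1/149061 = -7820831724/49687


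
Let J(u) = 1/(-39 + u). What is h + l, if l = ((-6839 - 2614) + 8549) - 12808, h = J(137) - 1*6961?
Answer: -2025953/98 ≈ -20673.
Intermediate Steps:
h = -682177/98 (h = 1/(-39 + 137) - 1*6961 = 1/98 - 6961 = -682177/98 ≈ -6961.0)
l = -13712 (l = (-9453 + 8549) - 12808 = -904 - 12808 = -13712)
h + l = -682177/98 - 13712 = -2025953/98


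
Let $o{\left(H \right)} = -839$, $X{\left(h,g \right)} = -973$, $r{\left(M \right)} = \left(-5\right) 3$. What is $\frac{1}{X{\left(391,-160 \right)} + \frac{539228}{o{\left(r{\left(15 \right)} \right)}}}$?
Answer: $- \frac{839}{1355575} \approx -0.00061893$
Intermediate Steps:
$r{\left(M \right)} = -15$
$\frac{1}{X{\left(391,-160 \right)} + \frac{539228}{o{\left(r{\left(15 \right)} \right)}}} = \frac{1}{-973 + \frac{539228}{-839}} = \frac{1}{-973 + 539228 \left(- \frac{1}{839}\right)} = \frac{1}{-973 - \frac{539228}{839}} = \frac{1}{- \frac{1355575}{839}} = - \frac{839}{1355575}$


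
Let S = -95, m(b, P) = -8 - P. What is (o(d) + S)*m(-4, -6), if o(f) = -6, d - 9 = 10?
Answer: 202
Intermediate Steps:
d = 19 (d = 9 + 10 = 19)
(o(d) + S)*m(-4, -6) = (-6 - 95)*(-8 - 1*(-6)) = -101*(-8 + 6) = -101*(-2) = 202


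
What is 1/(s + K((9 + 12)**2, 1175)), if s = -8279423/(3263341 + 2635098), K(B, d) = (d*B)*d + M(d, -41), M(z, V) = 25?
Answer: 5898439/3591297903050927 ≈ 1.6424e-9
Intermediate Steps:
K(B, d) = 25 + B*d**2 (K(B, d) = (d*B)*d + 25 = (B*d)*d + 25 = B*d**2 + 25 = 25 + B*d**2)
s = -8279423/5898439 ≈ -1.4037
1/(s + K((9 + 12)**2, 1175)) = 1/(-8279423/5898439 + (25 + (9 + 12)**2*1175**2)) = 1/(-8279423/5898439 + (25 + 21**2*1380625)) = 1/(-8279423/5898439 + (25 + 441*1380625)) = 1/(-8279423/5898439 + (25 + 608855625)) = 1/(-8279423/5898439 + 608855650) = 1/(3591297903050927/5898439) = 5898439/3591297903050927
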